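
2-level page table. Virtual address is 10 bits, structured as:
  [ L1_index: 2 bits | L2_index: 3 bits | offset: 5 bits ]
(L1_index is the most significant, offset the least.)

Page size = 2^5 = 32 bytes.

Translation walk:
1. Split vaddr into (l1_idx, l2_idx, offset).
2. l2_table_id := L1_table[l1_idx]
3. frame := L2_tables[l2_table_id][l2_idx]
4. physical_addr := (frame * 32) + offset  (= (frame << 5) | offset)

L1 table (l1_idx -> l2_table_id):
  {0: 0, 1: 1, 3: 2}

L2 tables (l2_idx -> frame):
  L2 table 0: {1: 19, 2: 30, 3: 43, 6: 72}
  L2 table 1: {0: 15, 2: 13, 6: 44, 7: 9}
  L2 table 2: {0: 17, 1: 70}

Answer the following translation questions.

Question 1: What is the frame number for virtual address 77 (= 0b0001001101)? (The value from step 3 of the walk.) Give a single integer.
vaddr = 77: l1_idx=0, l2_idx=2
L1[0] = 0; L2[0][2] = 30

Answer: 30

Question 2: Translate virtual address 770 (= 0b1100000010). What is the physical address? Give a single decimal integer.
Answer: 546

Derivation:
vaddr = 770 = 0b1100000010
Split: l1_idx=3, l2_idx=0, offset=2
L1[3] = 2
L2[2][0] = 17
paddr = 17 * 32 + 2 = 546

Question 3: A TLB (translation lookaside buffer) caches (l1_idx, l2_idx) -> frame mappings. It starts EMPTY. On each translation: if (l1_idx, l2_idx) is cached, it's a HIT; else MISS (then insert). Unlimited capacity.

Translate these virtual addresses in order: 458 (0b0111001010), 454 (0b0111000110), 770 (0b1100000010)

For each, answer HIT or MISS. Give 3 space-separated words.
vaddr=458: (1,6) not in TLB -> MISS, insert
vaddr=454: (1,6) in TLB -> HIT
vaddr=770: (3,0) not in TLB -> MISS, insert

Answer: MISS HIT MISS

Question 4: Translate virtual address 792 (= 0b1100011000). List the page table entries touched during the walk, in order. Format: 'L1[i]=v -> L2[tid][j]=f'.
vaddr = 792 = 0b1100011000
Split: l1_idx=3, l2_idx=0, offset=24

Answer: L1[3]=2 -> L2[2][0]=17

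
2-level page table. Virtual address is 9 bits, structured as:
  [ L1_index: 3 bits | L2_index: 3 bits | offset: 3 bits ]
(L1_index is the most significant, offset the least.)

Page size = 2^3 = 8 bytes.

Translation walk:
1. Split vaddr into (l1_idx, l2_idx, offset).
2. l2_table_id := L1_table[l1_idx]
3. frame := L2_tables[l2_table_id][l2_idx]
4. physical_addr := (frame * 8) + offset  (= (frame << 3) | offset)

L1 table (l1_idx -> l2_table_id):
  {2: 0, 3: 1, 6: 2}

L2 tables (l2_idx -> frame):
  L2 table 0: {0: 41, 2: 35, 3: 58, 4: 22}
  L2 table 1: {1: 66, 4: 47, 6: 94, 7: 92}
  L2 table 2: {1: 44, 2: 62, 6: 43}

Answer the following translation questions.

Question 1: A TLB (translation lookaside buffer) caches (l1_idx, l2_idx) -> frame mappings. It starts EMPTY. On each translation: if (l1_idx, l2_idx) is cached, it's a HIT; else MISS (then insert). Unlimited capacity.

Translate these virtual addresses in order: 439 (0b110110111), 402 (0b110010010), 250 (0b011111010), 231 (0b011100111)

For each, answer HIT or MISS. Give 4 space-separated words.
vaddr=439: (6,6) not in TLB -> MISS, insert
vaddr=402: (6,2) not in TLB -> MISS, insert
vaddr=250: (3,7) not in TLB -> MISS, insert
vaddr=231: (3,4) not in TLB -> MISS, insert

Answer: MISS MISS MISS MISS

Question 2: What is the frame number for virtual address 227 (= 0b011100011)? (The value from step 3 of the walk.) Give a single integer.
vaddr = 227: l1_idx=3, l2_idx=4
L1[3] = 1; L2[1][4] = 47

Answer: 47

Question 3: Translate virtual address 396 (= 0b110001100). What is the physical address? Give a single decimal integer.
Answer: 356

Derivation:
vaddr = 396 = 0b110001100
Split: l1_idx=6, l2_idx=1, offset=4
L1[6] = 2
L2[2][1] = 44
paddr = 44 * 8 + 4 = 356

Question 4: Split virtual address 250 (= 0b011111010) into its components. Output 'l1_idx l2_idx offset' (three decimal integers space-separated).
vaddr = 250 = 0b011111010
  top 3 bits -> l1_idx = 3
  next 3 bits -> l2_idx = 7
  bottom 3 bits -> offset = 2

Answer: 3 7 2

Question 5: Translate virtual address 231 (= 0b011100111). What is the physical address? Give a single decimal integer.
Answer: 383

Derivation:
vaddr = 231 = 0b011100111
Split: l1_idx=3, l2_idx=4, offset=7
L1[3] = 1
L2[1][4] = 47
paddr = 47 * 8 + 7 = 383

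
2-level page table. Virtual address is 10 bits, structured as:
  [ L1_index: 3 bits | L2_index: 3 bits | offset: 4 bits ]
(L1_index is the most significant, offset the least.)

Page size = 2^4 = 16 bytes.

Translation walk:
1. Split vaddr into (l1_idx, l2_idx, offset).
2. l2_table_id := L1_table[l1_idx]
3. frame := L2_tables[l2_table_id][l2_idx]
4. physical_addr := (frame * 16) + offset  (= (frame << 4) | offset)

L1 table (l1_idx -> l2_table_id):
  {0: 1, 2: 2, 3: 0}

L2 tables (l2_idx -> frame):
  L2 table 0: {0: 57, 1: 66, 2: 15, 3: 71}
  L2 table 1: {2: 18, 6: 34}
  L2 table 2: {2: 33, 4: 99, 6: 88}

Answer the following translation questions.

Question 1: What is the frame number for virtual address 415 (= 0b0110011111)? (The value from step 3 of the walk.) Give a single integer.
vaddr = 415: l1_idx=3, l2_idx=1
L1[3] = 0; L2[0][1] = 66

Answer: 66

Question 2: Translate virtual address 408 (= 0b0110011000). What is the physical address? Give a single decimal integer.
Answer: 1064

Derivation:
vaddr = 408 = 0b0110011000
Split: l1_idx=3, l2_idx=1, offset=8
L1[3] = 0
L2[0][1] = 66
paddr = 66 * 16 + 8 = 1064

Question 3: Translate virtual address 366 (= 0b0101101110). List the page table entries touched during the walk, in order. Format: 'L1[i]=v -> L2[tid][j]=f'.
vaddr = 366 = 0b0101101110
Split: l1_idx=2, l2_idx=6, offset=14

Answer: L1[2]=2 -> L2[2][6]=88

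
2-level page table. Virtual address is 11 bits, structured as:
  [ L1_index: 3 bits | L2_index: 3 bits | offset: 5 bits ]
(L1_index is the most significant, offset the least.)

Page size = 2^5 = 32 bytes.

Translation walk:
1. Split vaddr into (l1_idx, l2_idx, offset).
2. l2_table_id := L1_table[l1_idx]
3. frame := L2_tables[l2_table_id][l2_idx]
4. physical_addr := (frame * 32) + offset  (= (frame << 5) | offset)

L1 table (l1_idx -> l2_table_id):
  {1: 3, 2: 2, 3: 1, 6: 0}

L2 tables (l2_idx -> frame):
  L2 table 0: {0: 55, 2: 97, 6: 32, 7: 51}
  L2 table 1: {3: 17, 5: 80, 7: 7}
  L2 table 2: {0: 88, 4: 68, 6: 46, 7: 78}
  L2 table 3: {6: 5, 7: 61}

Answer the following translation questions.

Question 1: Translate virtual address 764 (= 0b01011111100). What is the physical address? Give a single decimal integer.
vaddr = 764 = 0b01011111100
Split: l1_idx=2, l2_idx=7, offset=28
L1[2] = 2
L2[2][7] = 78
paddr = 78 * 32 + 28 = 2524

Answer: 2524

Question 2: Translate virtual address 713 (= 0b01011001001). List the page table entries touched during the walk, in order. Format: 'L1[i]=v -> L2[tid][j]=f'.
vaddr = 713 = 0b01011001001
Split: l1_idx=2, l2_idx=6, offset=9

Answer: L1[2]=2 -> L2[2][6]=46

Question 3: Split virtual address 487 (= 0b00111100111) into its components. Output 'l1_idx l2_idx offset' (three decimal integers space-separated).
Answer: 1 7 7

Derivation:
vaddr = 487 = 0b00111100111
  top 3 bits -> l1_idx = 1
  next 3 bits -> l2_idx = 7
  bottom 5 bits -> offset = 7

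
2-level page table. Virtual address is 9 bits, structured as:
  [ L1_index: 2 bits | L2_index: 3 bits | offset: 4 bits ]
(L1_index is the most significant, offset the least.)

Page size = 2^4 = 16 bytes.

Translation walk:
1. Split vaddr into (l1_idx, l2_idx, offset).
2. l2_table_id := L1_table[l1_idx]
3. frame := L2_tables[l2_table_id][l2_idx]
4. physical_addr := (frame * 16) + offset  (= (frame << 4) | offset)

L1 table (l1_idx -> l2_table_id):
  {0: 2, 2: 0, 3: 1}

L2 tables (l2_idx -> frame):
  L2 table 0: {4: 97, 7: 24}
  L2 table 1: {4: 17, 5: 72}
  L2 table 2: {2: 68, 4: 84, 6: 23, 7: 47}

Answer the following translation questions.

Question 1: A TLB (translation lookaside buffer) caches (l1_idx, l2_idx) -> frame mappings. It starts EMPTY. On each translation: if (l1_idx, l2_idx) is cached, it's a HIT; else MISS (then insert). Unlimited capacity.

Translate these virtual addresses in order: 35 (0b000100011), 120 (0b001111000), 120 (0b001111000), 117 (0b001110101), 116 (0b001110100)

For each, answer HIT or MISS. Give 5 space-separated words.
vaddr=35: (0,2) not in TLB -> MISS, insert
vaddr=120: (0,7) not in TLB -> MISS, insert
vaddr=120: (0,7) in TLB -> HIT
vaddr=117: (0,7) in TLB -> HIT
vaddr=116: (0,7) in TLB -> HIT

Answer: MISS MISS HIT HIT HIT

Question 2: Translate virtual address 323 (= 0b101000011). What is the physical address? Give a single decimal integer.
vaddr = 323 = 0b101000011
Split: l1_idx=2, l2_idx=4, offset=3
L1[2] = 0
L2[0][4] = 97
paddr = 97 * 16 + 3 = 1555

Answer: 1555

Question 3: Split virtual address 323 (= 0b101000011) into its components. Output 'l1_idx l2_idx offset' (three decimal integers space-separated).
Answer: 2 4 3

Derivation:
vaddr = 323 = 0b101000011
  top 2 bits -> l1_idx = 2
  next 3 bits -> l2_idx = 4
  bottom 4 bits -> offset = 3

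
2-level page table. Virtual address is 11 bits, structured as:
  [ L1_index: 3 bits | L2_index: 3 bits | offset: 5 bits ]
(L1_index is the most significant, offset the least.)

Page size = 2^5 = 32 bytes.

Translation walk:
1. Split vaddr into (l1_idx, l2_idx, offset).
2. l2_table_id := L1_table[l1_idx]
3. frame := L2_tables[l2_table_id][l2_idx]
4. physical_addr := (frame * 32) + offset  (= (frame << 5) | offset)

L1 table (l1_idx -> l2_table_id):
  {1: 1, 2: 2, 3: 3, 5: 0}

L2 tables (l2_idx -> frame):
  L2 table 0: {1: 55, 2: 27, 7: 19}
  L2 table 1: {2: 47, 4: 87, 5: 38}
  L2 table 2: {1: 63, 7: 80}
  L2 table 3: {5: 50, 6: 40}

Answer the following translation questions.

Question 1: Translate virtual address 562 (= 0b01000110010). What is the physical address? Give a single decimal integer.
vaddr = 562 = 0b01000110010
Split: l1_idx=2, l2_idx=1, offset=18
L1[2] = 2
L2[2][1] = 63
paddr = 63 * 32 + 18 = 2034

Answer: 2034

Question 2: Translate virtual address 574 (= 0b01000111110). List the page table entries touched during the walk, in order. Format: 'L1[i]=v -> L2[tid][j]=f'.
vaddr = 574 = 0b01000111110
Split: l1_idx=2, l2_idx=1, offset=30

Answer: L1[2]=2 -> L2[2][1]=63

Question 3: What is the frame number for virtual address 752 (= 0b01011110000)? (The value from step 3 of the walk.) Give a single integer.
vaddr = 752: l1_idx=2, l2_idx=7
L1[2] = 2; L2[2][7] = 80

Answer: 80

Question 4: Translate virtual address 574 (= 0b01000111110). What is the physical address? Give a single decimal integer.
vaddr = 574 = 0b01000111110
Split: l1_idx=2, l2_idx=1, offset=30
L1[2] = 2
L2[2][1] = 63
paddr = 63 * 32 + 30 = 2046

Answer: 2046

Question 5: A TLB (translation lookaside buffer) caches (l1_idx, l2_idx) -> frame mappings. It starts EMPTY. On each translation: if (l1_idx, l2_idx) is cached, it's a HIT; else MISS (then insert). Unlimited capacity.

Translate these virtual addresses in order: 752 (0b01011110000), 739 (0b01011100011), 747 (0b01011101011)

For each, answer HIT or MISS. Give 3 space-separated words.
Answer: MISS HIT HIT

Derivation:
vaddr=752: (2,7) not in TLB -> MISS, insert
vaddr=739: (2,7) in TLB -> HIT
vaddr=747: (2,7) in TLB -> HIT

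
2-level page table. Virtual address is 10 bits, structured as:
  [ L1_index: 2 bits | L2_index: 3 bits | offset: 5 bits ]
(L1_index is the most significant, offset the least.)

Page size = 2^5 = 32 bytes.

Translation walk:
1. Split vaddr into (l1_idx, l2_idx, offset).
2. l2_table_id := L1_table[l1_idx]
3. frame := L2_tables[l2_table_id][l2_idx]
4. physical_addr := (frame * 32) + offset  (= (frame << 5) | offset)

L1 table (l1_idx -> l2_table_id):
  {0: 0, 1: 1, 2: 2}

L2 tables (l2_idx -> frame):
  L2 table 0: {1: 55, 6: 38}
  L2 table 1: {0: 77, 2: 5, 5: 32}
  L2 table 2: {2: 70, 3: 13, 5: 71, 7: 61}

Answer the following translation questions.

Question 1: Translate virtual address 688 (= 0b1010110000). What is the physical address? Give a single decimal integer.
vaddr = 688 = 0b1010110000
Split: l1_idx=2, l2_idx=5, offset=16
L1[2] = 2
L2[2][5] = 71
paddr = 71 * 32 + 16 = 2288

Answer: 2288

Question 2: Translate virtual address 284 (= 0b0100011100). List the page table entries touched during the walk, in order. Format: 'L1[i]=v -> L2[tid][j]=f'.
vaddr = 284 = 0b0100011100
Split: l1_idx=1, l2_idx=0, offset=28

Answer: L1[1]=1 -> L2[1][0]=77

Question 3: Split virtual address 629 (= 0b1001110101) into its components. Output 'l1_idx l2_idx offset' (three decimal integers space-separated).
vaddr = 629 = 0b1001110101
  top 2 bits -> l1_idx = 2
  next 3 bits -> l2_idx = 3
  bottom 5 bits -> offset = 21

Answer: 2 3 21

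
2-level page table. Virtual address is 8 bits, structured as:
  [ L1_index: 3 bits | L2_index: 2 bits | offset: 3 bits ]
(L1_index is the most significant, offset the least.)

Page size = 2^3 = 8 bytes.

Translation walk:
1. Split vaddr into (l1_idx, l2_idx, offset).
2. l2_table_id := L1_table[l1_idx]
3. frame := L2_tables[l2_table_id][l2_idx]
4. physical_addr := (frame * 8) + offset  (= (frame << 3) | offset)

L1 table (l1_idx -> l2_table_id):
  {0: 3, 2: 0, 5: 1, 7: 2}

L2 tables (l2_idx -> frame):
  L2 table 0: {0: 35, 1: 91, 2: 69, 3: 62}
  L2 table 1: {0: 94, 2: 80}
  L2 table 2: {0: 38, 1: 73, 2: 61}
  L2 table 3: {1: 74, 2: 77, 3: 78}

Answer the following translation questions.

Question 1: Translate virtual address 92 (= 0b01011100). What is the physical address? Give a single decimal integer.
Answer: 500

Derivation:
vaddr = 92 = 0b01011100
Split: l1_idx=2, l2_idx=3, offset=4
L1[2] = 0
L2[0][3] = 62
paddr = 62 * 8 + 4 = 500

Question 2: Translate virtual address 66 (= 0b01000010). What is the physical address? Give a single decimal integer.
vaddr = 66 = 0b01000010
Split: l1_idx=2, l2_idx=0, offset=2
L1[2] = 0
L2[0][0] = 35
paddr = 35 * 8 + 2 = 282

Answer: 282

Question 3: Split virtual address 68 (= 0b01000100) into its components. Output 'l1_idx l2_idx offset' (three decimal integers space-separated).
vaddr = 68 = 0b01000100
  top 3 bits -> l1_idx = 2
  next 2 bits -> l2_idx = 0
  bottom 3 bits -> offset = 4

Answer: 2 0 4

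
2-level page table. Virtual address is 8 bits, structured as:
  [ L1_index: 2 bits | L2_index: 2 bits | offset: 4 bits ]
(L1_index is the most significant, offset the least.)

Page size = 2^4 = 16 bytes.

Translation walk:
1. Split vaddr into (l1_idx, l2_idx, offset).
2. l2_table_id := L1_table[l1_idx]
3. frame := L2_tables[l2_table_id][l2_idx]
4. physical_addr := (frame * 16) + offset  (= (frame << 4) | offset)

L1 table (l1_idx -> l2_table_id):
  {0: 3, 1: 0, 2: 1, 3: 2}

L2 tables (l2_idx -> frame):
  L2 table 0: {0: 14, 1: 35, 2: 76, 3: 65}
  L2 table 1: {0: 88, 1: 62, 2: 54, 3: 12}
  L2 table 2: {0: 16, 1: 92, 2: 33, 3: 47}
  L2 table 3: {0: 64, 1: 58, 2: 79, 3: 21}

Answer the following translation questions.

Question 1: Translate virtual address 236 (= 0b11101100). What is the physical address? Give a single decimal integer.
Answer: 540

Derivation:
vaddr = 236 = 0b11101100
Split: l1_idx=3, l2_idx=2, offset=12
L1[3] = 2
L2[2][2] = 33
paddr = 33 * 16 + 12 = 540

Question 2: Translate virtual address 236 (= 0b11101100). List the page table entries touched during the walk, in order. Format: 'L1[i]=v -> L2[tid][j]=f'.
vaddr = 236 = 0b11101100
Split: l1_idx=3, l2_idx=2, offset=12

Answer: L1[3]=2 -> L2[2][2]=33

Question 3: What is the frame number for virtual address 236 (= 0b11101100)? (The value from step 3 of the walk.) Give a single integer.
Answer: 33

Derivation:
vaddr = 236: l1_idx=3, l2_idx=2
L1[3] = 2; L2[2][2] = 33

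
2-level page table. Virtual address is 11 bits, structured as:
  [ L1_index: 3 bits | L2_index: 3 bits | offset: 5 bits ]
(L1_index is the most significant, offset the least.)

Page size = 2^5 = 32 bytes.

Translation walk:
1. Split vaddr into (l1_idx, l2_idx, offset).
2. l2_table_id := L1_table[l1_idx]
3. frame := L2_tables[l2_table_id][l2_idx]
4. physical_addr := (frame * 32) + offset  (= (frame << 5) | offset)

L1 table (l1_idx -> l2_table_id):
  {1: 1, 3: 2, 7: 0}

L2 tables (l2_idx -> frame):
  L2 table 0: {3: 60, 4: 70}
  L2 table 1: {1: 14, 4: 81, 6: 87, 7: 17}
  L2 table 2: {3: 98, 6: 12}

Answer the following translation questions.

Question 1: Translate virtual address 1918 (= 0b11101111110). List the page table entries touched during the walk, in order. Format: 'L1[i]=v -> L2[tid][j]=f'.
Answer: L1[7]=0 -> L2[0][3]=60

Derivation:
vaddr = 1918 = 0b11101111110
Split: l1_idx=7, l2_idx=3, offset=30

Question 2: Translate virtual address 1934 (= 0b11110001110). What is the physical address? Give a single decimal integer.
vaddr = 1934 = 0b11110001110
Split: l1_idx=7, l2_idx=4, offset=14
L1[7] = 0
L2[0][4] = 70
paddr = 70 * 32 + 14 = 2254

Answer: 2254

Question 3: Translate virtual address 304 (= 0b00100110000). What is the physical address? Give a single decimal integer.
vaddr = 304 = 0b00100110000
Split: l1_idx=1, l2_idx=1, offset=16
L1[1] = 1
L2[1][1] = 14
paddr = 14 * 32 + 16 = 464

Answer: 464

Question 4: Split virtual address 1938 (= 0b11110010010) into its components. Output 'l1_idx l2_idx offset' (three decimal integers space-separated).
vaddr = 1938 = 0b11110010010
  top 3 bits -> l1_idx = 7
  next 3 bits -> l2_idx = 4
  bottom 5 bits -> offset = 18

Answer: 7 4 18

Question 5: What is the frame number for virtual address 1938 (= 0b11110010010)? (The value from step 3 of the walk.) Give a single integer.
vaddr = 1938: l1_idx=7, l2_idx=4
L1[7] = 0; L2[0][4] = 70

Answer: 70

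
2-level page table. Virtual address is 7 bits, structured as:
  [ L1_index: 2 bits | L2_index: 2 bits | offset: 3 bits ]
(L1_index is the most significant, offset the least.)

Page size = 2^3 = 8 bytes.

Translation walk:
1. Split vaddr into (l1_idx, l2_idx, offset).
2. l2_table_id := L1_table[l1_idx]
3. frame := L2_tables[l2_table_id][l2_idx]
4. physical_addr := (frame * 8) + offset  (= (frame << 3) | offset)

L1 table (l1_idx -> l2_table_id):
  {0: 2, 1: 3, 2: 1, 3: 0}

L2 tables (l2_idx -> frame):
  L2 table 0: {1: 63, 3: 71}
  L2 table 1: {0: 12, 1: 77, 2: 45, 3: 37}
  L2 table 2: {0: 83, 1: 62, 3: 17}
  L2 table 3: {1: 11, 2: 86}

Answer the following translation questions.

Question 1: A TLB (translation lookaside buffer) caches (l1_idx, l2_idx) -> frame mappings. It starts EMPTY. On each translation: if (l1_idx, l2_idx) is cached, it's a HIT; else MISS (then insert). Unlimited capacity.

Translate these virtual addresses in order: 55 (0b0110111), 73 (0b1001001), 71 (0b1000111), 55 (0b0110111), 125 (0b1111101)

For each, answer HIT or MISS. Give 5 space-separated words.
Answer: MISS MISS MISS HIT MISS

Derivation:
vaddr=55: (1,2) not in TLB -> MISS, insert
vaddr=73: (2,1) not in TLB -> MISS, insert
vaddr=71: (2,0) not in TLB -> MISS, insert
vaddr=55: (1,2) in TLB -> HIT
vaddr=125: (3,3) not in TLB -> MISS, insert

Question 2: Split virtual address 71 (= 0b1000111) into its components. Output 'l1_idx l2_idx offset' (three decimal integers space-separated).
Answer: 2 0 7

Derivation:
vaddr = 71 = 0b1000111
  top 2 bits -> l1_idx = 2
  next 2 bits -> l2_idx = 0
  bottom 3 bits -> offset = 7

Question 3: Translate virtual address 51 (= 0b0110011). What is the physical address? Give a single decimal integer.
vaddr = 51 = 0b0110011
Split: l1_idx=1, l2_idx=2, offset=3
L1[1] = 3
L2[3][2] = 86
paddr = 86 * 8 + 3 = 691

Answer: 691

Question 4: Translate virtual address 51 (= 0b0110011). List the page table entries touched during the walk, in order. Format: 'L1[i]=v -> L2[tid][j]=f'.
Answer: L1[1]=3 -> L2[3][2]=86

Derivation:
vaddr = 51 = 0b0110011
Split: l1_idx=1, l2_idx=2, offset=3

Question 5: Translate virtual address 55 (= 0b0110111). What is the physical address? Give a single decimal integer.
vaddr = 55 = 0b0110111
Split: l1_idx=1, l2_idx=2, offset=7
L1[1] = 3
L2[3][2] = 86
paddr = 86 * 8 + 7 = 695

Answer: 695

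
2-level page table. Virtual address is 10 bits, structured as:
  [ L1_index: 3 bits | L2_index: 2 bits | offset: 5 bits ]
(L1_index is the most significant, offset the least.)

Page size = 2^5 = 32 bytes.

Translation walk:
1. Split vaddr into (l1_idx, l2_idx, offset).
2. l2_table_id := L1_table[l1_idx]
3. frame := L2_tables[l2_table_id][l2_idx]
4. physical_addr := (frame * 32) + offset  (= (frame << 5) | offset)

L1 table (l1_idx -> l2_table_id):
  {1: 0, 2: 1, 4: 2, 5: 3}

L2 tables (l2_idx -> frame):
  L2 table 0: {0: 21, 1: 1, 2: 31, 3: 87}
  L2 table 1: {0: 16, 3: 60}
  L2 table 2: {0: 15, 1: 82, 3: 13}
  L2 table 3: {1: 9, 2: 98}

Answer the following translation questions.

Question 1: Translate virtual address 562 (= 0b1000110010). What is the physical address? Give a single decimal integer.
Answer: 2642

Derivation:
vaddr = 562 = 0b1000110010
Split: l1_idx=4, l2_idx=1, offset=18
L1[4] = 2
L2[2][1] = 82
paddr = 82 * 32 + 18 = 2642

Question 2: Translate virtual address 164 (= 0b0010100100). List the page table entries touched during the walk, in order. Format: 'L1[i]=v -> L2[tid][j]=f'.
vaddr = 164 = 0b0010100100
Split: l1_idx=1, l2_idx=1, offset=4

Answer: L1[1]=0 -> L2[0][1]=1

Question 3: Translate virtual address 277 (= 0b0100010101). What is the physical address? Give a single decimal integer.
vaddr = 277 = 0b0100010101
Split: l1_idx=2, l2_idx=0, offset=21
L1[2] = 1
L2[1][0] = 16
paddr = 16 * 32 + 21 = 533

Answer: 533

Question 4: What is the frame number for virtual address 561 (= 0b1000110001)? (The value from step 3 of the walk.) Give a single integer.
vaddr = 561: l1_idx=4, l2_idx=1
L1[4] = 2; L2[2][1] = 82

Answer: 82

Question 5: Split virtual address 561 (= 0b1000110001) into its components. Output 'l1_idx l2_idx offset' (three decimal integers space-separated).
Answer: 4 1 17

Derivation:
vaddr = 561 = 0b1000110001
  top 3 bits -> l1_idx = 4
  next 2 bits -> l2_idx = 1
  bottom 5 bits -> offset = 17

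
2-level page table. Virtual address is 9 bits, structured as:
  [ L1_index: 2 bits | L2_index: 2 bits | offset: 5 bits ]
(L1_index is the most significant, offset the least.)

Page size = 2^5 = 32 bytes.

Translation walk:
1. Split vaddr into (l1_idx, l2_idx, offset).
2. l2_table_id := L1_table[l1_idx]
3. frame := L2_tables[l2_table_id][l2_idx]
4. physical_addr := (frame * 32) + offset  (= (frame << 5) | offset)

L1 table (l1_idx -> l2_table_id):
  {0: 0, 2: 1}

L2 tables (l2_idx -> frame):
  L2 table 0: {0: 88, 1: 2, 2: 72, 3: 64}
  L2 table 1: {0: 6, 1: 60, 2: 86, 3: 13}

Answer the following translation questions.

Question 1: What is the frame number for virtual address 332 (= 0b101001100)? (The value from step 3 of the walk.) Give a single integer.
vaddr = 332: l1_idx=2, l2_idx=2
L1[2] = 1; L2[1][2] = 86

Answer: 86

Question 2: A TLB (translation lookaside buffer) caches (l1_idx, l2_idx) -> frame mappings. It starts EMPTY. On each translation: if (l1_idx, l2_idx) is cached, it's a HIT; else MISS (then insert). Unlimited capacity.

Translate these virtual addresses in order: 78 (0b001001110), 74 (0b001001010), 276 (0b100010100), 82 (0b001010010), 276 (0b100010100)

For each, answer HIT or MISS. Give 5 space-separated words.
vaddr=78: (0,2) not in TLB -> MISS, insert
vaddr=74: (0,2) in TLB -> HIT
vaddr=276: (2,0) not in TLB -> MISS, insert
vaddr=82: (0,2) in TLB -> HIT
vaddr=276: (2,0) in TLB -> HIT

Answer: MISS HIT MISS HIT HIT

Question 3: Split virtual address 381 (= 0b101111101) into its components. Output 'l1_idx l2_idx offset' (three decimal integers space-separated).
vaddr = 381 = 0b101111101
  top 2 bits -> l1_idx = 2
  next 2 bits -> l2_idx = 3
  bottom 5 bits -> offset = 29

Answer: 2 3 29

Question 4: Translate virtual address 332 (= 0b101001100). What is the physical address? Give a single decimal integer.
Answer: 2764

Derivation:
vaddr = 332 = 0b101001100
Split: l1_idx=2, l2_idx=2, offset=12
L1[2] = 1
L2[1][2] = 86
paddr = 86 * 32 + 12 = 2764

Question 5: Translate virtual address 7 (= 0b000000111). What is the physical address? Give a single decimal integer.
Answer: 2823

Derivation:
vaddr = 7 = 0b000000111
Split: l1_idx=0, l2_idx=0, offset=7
L1[0] = 0
L2[0][0] = 88
paddr = 88 * 32 + 7 = 2823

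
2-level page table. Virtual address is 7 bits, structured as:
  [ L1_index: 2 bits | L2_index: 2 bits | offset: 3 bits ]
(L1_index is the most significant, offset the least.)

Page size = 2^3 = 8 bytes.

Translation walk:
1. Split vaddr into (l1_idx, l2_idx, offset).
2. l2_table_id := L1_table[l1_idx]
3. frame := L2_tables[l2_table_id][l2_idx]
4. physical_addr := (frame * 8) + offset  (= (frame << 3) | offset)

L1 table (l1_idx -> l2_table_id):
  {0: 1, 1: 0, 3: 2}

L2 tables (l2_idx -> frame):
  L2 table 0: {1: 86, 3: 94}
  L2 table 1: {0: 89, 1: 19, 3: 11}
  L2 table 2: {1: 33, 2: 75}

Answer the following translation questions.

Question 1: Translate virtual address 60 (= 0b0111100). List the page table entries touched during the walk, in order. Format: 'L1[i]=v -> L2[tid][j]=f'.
Answer: L1[1]=0 -> L2[0][3]=94

Derivation:
vaddr = 60 = 0b0111100
Split: l1_idx=1, l2_idx=3, offset=4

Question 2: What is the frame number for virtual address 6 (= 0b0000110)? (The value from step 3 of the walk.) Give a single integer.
vaddr = 6: l1_idx=0, l2_idx=0
L1[0] = 1; L2[1][0] = 89

Answer: 89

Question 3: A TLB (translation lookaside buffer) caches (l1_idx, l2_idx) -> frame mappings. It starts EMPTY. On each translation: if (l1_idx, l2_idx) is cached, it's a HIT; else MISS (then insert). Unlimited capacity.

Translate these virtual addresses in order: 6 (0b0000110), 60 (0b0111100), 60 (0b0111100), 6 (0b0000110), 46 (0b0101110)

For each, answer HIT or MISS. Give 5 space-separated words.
Answer: MISS MISS HIT HIT MISS

Derivation:
vaddr=6: (0,0) not in TLB -> MISS, insert
vaddr=60: (1,3) not in TLB -> MISS, insert
vaddr=60: (1,3) in TLB -> HIT
vaddr=6: (0,0) in TLB -> HIT
vaddr=46: (1,1) not in TLB -> MISS, insert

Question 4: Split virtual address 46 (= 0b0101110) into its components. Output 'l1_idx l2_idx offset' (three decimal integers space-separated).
Answer: 1 1 6

Derivation:
vaddr = 46 = 0b0101110
  top 2 bits -> l1_idx = 1
  next 2 bits -> l2_idx = 1
  bottom 3 bits -> offset = 6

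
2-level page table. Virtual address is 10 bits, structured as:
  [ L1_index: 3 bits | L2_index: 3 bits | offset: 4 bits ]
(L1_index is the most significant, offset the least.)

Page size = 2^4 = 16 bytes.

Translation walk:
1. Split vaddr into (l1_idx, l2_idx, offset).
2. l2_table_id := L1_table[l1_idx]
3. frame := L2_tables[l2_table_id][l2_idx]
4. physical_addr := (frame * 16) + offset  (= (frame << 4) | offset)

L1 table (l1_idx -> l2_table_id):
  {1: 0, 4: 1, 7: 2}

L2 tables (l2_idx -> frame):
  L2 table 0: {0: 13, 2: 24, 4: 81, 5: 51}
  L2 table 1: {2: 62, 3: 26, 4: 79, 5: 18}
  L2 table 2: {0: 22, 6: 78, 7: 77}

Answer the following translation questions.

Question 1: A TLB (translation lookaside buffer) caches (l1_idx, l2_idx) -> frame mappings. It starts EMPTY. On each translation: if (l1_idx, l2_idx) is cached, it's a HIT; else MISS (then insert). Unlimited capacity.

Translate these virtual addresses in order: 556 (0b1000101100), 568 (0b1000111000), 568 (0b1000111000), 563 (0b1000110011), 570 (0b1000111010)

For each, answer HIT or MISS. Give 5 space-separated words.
vaddr=556: (4,2) not in TLB -> MISS, insert
vaddr=568: (4,3) not in TLB -> MISS, insert
vaddr=568: (4,3) in TLB -> HIT
vaddr=563: (4,3) in TLB -> HIT
vaddr=570: (4,3) in TLB -> HIT

Answer: MISS MISS HIT HIT HIT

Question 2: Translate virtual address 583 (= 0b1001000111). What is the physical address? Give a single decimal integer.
Answer: 1271

Derivation:
vaddr = 583 = 0b1001000111
Split: l1_idx=4, l2_idx=4, offset=7
L1[4] = 1
L2[1][4] = 79
paddr = 79 * 16 + 7 = 1271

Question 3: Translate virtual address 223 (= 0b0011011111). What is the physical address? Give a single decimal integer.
Answer: 831

Derivation:
vaddr = 223 = 0b0011011111
Split: l1_idx=1, l2_idx=5, offset=15
L1[1] = 0
L2[0][5] = 51
paddr = 51 * 16 + 15 = 831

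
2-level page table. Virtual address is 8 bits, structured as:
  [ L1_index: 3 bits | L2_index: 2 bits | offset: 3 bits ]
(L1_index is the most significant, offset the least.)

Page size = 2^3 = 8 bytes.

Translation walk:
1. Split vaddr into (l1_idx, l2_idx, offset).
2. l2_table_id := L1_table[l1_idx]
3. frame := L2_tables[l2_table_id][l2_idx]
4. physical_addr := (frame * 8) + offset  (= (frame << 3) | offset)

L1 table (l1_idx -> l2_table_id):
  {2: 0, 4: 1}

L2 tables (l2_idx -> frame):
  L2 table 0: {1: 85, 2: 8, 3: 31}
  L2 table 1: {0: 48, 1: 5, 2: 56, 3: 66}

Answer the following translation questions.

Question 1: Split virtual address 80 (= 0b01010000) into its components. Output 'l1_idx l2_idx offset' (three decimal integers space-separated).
vaddr = 80 = 0b01010000
  top 3 bits -> l1_idx = 2
  next 2 bits -> l2_idx = 2
  bottom 3 bits -> offset = 0

Answer: 2 2 0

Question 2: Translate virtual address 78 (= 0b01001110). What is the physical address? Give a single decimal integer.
Answer: 686

Derivation:
vaddr = 78 = 0b01001110
Split: l1_idx=2, l2_idx=1, offset=6
L1[2] = 0
L2[0][1] = 85
paddr = 85 * 8 + 6 = 686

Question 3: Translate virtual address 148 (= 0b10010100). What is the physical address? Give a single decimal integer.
Answer: 452

Derivation:
vaddr = 148 = 0b10010100
Split: l1_idx=4, l2_idx=2, offset=4
L1[4] = 1
L2[1][2] = 56
paddr = 56 * 8 + 4 = 452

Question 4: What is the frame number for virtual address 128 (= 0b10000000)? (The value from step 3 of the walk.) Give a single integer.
vaddr = 128: l1_idx=4, l2_idx=0
L1[4] = 1; L2[1][0] = 48

Answer: 48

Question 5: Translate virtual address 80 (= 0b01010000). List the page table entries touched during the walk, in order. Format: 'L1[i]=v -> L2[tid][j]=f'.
Answer: L1[2]=0 -> L2[0][2]=8

Derivation:
vaddr = 80 = 0b01010000
Split: l1_idx=2, l2_idx=2, offset=0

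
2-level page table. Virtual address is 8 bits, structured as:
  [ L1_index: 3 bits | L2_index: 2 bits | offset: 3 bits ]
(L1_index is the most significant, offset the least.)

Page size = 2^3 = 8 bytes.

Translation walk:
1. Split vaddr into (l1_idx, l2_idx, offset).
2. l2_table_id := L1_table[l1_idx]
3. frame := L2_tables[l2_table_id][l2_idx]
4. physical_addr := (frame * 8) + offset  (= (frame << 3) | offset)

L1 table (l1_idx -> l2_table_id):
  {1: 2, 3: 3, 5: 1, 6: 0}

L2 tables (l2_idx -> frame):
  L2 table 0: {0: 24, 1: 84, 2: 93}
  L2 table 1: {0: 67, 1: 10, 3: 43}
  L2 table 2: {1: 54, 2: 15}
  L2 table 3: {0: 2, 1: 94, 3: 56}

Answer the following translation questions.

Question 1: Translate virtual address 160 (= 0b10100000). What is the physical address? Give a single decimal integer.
vaddr = 160 = 0b10100000
Split: l1_idx=5, l2_idx=0, offset=0
L1[5] = 1
L2[1][0] = 67
paddr = 67 * 8 + 0 = 536

Answer: 536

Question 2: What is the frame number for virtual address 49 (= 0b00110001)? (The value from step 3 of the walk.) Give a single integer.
vaddr = 49: l1_idx=1, l2_idx=2
L1[1] = 2; L2[2][2] = 15

Answer: 15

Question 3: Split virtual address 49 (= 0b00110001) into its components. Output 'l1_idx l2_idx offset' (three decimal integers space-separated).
Answer: 1 2 1

Derivation:
vaddr = 49 = 0b00110001
  top 3 bits -> l1_idx = 1
  next 2 bits -> l2_idx = 2
  bottom 3 bits -> offset = 1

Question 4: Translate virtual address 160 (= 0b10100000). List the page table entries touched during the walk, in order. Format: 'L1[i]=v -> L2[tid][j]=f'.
Answer: L1[5]=1 -> L2[1][0]=67

Derivation:
vaddr = 160 = 0b10100000
Split: l1_idx=5, l2_idx=0, offset=0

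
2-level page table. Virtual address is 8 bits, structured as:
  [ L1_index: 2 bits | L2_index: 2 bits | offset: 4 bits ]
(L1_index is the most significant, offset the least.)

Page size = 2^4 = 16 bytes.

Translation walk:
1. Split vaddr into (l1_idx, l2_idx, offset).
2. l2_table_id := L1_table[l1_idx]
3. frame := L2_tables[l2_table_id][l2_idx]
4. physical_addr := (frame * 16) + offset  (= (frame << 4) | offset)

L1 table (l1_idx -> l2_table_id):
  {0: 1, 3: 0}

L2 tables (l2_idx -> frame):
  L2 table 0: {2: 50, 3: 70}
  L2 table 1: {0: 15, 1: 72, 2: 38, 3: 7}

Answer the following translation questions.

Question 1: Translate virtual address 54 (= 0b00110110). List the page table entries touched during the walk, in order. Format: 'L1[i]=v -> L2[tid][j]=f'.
vaddr = 54 = 0b00110110
Split: l1_idx=0, l2_idx=3, offset=6

Answer: L1[0]=1 -> L2[1][3]=7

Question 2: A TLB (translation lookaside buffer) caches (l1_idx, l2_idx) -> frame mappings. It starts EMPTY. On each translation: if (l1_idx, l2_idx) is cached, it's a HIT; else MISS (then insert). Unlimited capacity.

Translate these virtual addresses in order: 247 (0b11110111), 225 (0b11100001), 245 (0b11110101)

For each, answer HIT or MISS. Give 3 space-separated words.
Answer: MISS MISS HIT

Derivation:
vaddr=247: (3,3) not in TLB -> MISS, insert
vaddr=225: (3,2) not in TLB -> MISS, insert
vaddr=245: (3,3) in TLB -> HIT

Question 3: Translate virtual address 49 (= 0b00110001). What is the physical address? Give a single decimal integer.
Answer: 113

Derivation:
vaddr = 49 = 0b00110001
Split: l1_idx=0, l2_idx=3, offset=1
L1[0] = 1
L2[1][3] = 7
paddr = 7 * 16 + 1 = 113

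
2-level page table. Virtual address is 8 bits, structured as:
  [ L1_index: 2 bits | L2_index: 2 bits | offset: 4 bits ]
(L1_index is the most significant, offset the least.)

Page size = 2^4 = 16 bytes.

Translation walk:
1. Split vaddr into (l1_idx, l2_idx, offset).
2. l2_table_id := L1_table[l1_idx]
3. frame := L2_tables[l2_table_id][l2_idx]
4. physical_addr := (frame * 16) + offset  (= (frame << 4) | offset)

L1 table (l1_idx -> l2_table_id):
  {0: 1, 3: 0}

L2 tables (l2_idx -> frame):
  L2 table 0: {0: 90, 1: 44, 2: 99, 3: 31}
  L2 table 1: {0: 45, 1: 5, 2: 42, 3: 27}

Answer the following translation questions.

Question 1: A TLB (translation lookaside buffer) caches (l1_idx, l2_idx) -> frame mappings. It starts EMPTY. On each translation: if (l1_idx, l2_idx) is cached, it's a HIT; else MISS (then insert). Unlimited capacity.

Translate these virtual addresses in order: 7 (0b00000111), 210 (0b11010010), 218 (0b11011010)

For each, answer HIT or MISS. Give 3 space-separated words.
Answer: MISS MISS HIT

Derivation:
vaddr=7: (0,0) not in TLB -> MISS, insert
vaddr=210: (3,1) not in TLB -> MISS, insert
vaddr=218: (3,1) in TLB -> HIT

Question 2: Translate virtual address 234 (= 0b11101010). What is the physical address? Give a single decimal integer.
vaddr = 234 = 0b11101010
Split: l1_idx=3, l2_idx=2, offset=10
L1[3] = 0
L2[0][2] = 99
paddr = 99 * 16 + 10 = 1594

Answer: 1594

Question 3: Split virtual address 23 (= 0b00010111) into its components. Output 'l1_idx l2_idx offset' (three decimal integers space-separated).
vaddr = 23 = 0b00010111
  top 2 bits -> l1_idx = 0
  next 2 bits -> l2_idx = 1
  bottom 4 bits -> offset = 7

Answer: 0 1 7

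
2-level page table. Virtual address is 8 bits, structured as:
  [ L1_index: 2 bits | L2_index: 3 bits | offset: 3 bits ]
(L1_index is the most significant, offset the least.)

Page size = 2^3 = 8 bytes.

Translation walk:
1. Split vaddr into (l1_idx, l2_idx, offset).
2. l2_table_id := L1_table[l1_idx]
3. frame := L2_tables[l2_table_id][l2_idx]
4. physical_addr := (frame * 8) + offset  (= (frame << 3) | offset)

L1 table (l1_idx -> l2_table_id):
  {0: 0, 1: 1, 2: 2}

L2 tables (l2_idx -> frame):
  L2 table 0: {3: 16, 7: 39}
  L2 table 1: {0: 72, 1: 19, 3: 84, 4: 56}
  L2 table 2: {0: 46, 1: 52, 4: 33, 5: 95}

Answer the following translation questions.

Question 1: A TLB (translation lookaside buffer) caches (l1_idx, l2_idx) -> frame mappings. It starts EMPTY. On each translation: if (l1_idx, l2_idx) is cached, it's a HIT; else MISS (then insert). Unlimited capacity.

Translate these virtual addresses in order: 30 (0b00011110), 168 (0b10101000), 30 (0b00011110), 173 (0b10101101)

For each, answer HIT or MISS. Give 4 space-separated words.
vaddr=30: (0,3) not in TLB -> MISS, insert
vaddr=168: (2,5) not in TLB -> MISS, insert
vaddr=30: (0,3) in TLB -> HIT
vaddr=173: (2,5) in TLB -> HIT

Answer: MISS MISS HIT HIT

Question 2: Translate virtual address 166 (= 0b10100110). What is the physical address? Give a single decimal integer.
vaddr = 166 = 0b10100110
Split: l1_idx=2, l2_idx=4, offset=6
L1[2] = 2
L2[2][4] = 33
paddr = 33 * 8 + 6 = 270

Answer: 270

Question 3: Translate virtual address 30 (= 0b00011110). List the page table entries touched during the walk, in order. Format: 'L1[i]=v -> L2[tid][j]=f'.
vaddr = 30 = 0b00011110
Split: l1_idx=0, l2_idx=3, offset=6

Answer: L1[0]=0 -> L2[0][3]=16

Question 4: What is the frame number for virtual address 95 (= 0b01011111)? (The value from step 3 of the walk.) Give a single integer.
Answer: 84

Derivation:
vaddr = 95: l1_idx=1, l2_idx=3
L1[1] = 1; L2[1][3] = 84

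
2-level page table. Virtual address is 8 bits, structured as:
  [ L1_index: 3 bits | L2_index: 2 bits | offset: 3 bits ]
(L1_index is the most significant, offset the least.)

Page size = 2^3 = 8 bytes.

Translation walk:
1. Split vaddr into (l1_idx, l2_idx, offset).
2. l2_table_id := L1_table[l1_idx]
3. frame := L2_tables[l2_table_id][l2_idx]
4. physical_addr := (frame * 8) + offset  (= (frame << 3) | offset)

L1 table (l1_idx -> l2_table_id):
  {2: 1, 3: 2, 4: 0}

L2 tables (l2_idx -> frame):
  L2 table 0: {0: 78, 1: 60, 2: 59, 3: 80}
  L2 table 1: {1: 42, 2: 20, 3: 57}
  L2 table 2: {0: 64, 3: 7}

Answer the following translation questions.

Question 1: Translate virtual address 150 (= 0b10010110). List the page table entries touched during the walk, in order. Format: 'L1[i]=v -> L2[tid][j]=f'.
Answer: L1[4]=0 -> L2[0][2]=59

Derivation:
vaddr = 150 = 0b10010110
Split: l1_idx=4, l2_idx=2, offset=6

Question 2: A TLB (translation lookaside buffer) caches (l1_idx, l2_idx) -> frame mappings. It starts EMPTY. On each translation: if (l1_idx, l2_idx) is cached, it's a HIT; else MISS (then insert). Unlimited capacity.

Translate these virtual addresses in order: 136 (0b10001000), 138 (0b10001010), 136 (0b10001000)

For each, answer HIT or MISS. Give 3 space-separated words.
vaddr=136: (4,1) not in TLB -> MISS, insert
vaddr=138: (4,1) in TLB -> HIT
vaddr=136: (4,1) in TLB -> HIT

Answer: MISS HIT HIT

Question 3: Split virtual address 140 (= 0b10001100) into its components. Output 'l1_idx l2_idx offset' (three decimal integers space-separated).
Answer: 4 1 4

Derivation:
vaddr = 140 = 0b10001100
  top 3 bits -> l1_idx = 4
  next 2 bits -> l2_idx = 1
  bottom 3 bits -> offset = 4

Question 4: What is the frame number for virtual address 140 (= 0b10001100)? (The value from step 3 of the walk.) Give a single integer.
Answer: 60

Derivation:
vaddr = 140: l1_idx=4, l2_idx=1
L1[4] = 0; L2[0][1] = 60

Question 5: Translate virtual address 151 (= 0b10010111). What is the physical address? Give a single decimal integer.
Answer: 479

Derivation:
vaddr = 151 = 0b10010111
Split: l1_idx=4, l2_idx=2, offset=7
L1[4] = 0
L2[0][2] = 59
paddr = 59 * 8 + 7 = 479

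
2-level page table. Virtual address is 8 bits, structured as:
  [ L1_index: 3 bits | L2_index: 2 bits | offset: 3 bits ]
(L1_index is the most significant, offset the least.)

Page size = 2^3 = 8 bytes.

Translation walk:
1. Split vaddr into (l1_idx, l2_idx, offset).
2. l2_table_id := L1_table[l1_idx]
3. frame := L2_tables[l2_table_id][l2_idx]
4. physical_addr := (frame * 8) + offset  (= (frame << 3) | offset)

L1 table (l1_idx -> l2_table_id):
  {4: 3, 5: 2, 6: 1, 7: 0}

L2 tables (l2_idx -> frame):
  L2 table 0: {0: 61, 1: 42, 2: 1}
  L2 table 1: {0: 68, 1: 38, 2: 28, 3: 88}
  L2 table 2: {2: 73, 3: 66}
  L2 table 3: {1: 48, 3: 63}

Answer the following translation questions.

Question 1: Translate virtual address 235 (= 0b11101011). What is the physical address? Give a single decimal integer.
Answer: 339

Derivation:
vaddr = 235 = 0b11101011
Split: l1_idx=7, l2_idx=1, offset=3
L1[7] = 0
L2[0][1] = 42
paddr = 42 * 8 + 3 = 339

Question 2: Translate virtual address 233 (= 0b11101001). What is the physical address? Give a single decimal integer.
vaddr = 233 = 0b11101001
Split: l1_idx=7, l2_idx=1, offset=1
L1[7] = 0
L2[0][1] = 42
paddr = 42 * 8 + 1 = 337

Answer: 337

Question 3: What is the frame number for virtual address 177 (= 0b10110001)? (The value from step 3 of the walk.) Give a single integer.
vaddr = 177: l1_idx=5, l2_idx=2
L1[5] = 2; L2[2][2] = 73

Answer: 73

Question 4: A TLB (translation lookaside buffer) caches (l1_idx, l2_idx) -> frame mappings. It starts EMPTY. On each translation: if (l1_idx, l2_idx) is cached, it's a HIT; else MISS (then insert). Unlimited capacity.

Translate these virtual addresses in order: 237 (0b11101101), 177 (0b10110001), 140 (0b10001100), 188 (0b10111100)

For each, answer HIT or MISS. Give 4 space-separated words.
Answer: MISS MISS MISS MISS

Derivation:
vaddr=237: (7,1) not in TLB -> MISS, insert
vaddr=177: (5,2) not in TLB -> MISS, insert
vaddr=140: (4,1) not in TLB -> MISS, insert
vaddr=188: (5,3) not in TLB -> MISS, insert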